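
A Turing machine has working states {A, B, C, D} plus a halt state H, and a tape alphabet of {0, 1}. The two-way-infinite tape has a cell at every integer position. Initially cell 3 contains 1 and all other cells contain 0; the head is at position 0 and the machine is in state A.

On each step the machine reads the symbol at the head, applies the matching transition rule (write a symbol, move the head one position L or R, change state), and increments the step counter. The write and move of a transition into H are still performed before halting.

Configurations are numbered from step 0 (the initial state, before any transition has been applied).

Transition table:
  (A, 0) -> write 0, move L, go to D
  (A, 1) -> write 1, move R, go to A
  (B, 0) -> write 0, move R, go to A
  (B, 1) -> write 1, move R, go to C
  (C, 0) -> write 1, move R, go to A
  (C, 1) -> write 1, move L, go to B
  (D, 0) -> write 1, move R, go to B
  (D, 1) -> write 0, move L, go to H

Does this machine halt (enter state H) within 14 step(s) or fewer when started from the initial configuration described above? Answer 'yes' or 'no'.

Step 1: in state A at pos 0, read 0 -> (A,0)->write 0,move L,goto D. Now: state=D, head=-1, tape[-2..4]=0000010 (head:  ^)
Step 2: in state D at pos -1, read 0 -> (D,0)->write 1,move R,goto B. Now: state=B, head=0, tape[-2..4]=0100010 (head:   ^)
Step 3: in state B at pos 0, read 0 -> (B,0)->write 0,move R,goto A. Now: state=A, head=1, tape[-2..4]=0100010 (head:    ^)
Step 4: in state A at pos 1, read 0 -> (A,0)->write 0,move L,goto D. Now: state=D, head=0, tape[-2..4]=0100010 (head:   ^)
Step 5: in state D at pos 0, read 0 -> (D,0)->write 1,move R,goto B. Now: state=B, head=1, tape[-2..4]=0110010 (head:    ^)
Step 6: in state B at pos 1, read 0 -> (B,0)->write 0,move R,goto A. Now: state=A, head=2, tape[-2..4]=0110010 (head:     ^)
Step 7: in state A at pos 2, read 0 -> (A,0)->write 0,move L,goto D. Now: state=D, head=1, tape[-2..4]=0110010 (head:    ^)
Step 8: in state D at pos 1, read 0 -> (D,0)->write 1,move R,goto B. Now: state=B, head=2, tape[-2..4]=0111010 (head:     ^)
Step 9: in state B at pos 2, read 0 -> (B,0)->write 0,move R,goto A. Now: state=A, head=3, tape[-2..4]=0111010 (head:      ^)
Step 10: in state A at pos 3, read 1 -> (A,1)->write 1,move R,goto A. Now: state=A, head=4, tape[-2..5]=01110100 (head:       ^)
Step 11: in state A at pos 4, read 0 -> (A,0)->write 0,move L,goto D. Now: state=D, head=3, tape[-2..5]=01110100 (head:      ^)
Step 12: in state D at pos 3, read 1 -> (D,1)->write 0,move L,goto H. Now: state=H, head=2, tape[-2..5]=01110000 (head:     ^)
State H reached at step 12; 12 <= 14 -> yes

Answer: yes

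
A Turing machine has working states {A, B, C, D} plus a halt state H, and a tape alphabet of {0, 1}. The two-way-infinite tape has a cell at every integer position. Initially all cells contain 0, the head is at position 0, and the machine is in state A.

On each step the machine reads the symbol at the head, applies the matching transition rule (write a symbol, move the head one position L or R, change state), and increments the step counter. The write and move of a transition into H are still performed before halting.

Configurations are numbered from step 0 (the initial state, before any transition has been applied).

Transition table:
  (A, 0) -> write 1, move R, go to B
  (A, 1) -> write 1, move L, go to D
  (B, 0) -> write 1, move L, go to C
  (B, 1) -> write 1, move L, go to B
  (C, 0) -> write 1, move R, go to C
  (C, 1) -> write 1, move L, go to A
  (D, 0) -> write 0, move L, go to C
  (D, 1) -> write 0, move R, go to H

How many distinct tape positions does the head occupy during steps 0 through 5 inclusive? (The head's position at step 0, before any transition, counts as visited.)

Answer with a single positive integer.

Step 1: in state A at pos 0, read 0 -> (A,0)->write 1,move R,goto B. Now: state=B, head=1, tape[-1..2]=0100 (head:   ^)
Step 2: in state B at pos 1, read 0 -> (B,0)->write 1,move L,goto C. Now: state=C, head=0, tape[-1..2]=0110 (head:  ^)
Step 3: in state C at pos 0, read 1 -> (C,1)->write 1,move L,goto A. Now: state=A, head=-1, tape[-2..2]=00110 (head:  ^)
Step 4: in state A at pos -1, read 0 -> (A,0)->write 1,move R,goto B. Now: state=B, head=0, tape[-2..2]=01110 (head:   ^)
Step 5: in state B at pos 0, read 1 -> (B,1)->write 1,move L,goto B. Now: state=B, head=-1, tape[-2..2]=01110 (head:  ^)
Head positions at steps 0..5: starting at 0, distinct positions visited = {-1, 0, 1} -> 3 position(s)

Answer: 3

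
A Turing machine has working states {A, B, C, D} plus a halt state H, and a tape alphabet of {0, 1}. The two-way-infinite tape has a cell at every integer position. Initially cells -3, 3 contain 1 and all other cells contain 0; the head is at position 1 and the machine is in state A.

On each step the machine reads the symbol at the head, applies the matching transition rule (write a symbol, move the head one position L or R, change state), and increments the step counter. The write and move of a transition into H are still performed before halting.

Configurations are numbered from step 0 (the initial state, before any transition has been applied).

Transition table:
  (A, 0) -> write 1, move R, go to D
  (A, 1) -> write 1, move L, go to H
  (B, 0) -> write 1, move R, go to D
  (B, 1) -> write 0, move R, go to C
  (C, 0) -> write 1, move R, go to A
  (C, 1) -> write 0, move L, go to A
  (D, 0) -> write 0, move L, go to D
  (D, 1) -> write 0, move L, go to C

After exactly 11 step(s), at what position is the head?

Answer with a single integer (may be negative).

Step 1: in state A at pos 1, read 0 -> (A,0)->write 1,move R,goto D. Now: state=D, head=2, tape[-4..4]=010001010 (head:       ^)
Step 2: in state D at pos 2, read 0 -> (D,0)->write 0,move L,goto D. Now: state=D, head=1, tape[-4..4]=010001010 (head:      ^)
Step 3: in state D at pos 1, read 1 -> (D,1)->write 0,move L,goto C. Now: state=C, head=0, tape[-4..4]=010000010 (head:     ^)
Step 4: in state C at pos 0, read 0 -> (C,0)->write 1,move R,goto A. Now: state=A, head=1, tape[-4..4]=010010010 (head:      ^)
Step 5: in state A at pos 1, read 0 -> (A,0)->write 1,move R,goto D. Now: state=D, head=2, tape[-4..4]=010011010 (head:       ^)
Step 6: in state D at pos 2, read 0 -> (D,0)->write 0,move L,goto D. Now: state=D, head=1, tape[-4..4]=010011010 (head:      ^)
Step 7: in state D at pos 1, read 1 -> (D,1)->write 0,move L,goto C. Now: state=C, head=0, tape[-4..4]=010010010 (head:     ^)
Step 8: in state C at pos 0, read 1 -> (C,1)->write 0,move L,goto A. Now: state=A, head=-1, tape[-4..4]=010000010 (head:    ^)
Step 9: in state A at pos -1, read 0 -> (A,0)->write 1,move R,goto D. Now: state=D, head=0, tape[-4..4]=010100010 (head:     ^)
Step 10: in state D at pos 0, read 0 -> (D,0)->write 0,move L,goto D. Now: state=D, head=-1, tape[-4..4]=010100010 (head:    ^)
Step 11: in state D at pos -1, read 1 -> (D,1)->write 0,move L,goto C. Now: state=C, head=-2, tape[-4..4]=010000010 (head:   ^)

Answer: -2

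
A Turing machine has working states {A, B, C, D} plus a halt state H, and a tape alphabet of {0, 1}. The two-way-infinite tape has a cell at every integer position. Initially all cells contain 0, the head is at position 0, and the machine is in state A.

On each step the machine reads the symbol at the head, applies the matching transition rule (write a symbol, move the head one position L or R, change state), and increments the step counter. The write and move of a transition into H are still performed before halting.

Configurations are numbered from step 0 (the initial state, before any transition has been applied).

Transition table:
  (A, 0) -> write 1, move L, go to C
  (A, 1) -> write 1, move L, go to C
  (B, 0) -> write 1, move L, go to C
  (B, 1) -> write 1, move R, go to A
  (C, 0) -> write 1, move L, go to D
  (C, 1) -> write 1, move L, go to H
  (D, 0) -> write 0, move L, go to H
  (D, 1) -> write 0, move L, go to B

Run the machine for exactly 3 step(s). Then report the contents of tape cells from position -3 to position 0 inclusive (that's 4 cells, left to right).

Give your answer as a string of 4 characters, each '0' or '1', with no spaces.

Step 1: in state A at pos 0, read 0 -> (A,0)->write 1,move L,goto C. Now: state=C, head=-1, tape[-2..1]=0010 (head:  ^)
Step 2: in state C at pos -1, read 0 -> (C,0)->write 1,move L,goto D. Now: state=D, head=-2, tape[-3..1]=00110 (head:  ^)
Step 3: in state D at pos -2, read 0 -> (D,0)->write 0,move L,goto H. Now: state=H, head=-3, tape[-4..1]=000110 (head:  ^)

Answer: 0011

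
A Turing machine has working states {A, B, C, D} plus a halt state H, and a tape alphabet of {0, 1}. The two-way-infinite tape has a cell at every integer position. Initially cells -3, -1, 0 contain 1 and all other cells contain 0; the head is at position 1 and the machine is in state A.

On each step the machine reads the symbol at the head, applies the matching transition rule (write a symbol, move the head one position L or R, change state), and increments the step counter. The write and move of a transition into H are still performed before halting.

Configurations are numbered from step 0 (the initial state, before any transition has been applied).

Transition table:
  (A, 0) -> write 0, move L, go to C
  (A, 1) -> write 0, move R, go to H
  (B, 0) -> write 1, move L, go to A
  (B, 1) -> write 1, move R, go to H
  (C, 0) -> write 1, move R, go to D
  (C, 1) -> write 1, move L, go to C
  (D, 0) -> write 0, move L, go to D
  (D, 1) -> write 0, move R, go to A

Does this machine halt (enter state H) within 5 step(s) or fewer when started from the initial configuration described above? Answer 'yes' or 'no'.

Step 1: in state A at pos 1, read 0 -> (A,0)->write 0,move L,goto C. Now: state=C, head=0, tape[-4..2]=0101100 (head:     ^)
Step 2: in state C at pos 0, read 1 -> (C,1)->write 1,move L,goto C. Now: state=C, head=-1, tape[-4..2]=0101100 (head:    ^)
Step 3: in state C at pos -1, read 1 -> (C,1)->write 1,move L,goto C. Now: state=C, head=-2, tape[-4..2]=0101100 (head:   ^)
Step 4: in state C at pos -2, read 0 -> (C,0)->write 1,move R,goto D. Now: state=D, head=-1, tape[-4..2]=0111100 (head:    ^)
Step 5: in state D at pos -1, read 1 -> (D,1)->write 0,move R,goto A. Now: state=A, head=0, tape[-4..2]=0110100 (head:     ^)
After 5 step(s): state = A (not H) -> not halted within 5 -> no

Answer: no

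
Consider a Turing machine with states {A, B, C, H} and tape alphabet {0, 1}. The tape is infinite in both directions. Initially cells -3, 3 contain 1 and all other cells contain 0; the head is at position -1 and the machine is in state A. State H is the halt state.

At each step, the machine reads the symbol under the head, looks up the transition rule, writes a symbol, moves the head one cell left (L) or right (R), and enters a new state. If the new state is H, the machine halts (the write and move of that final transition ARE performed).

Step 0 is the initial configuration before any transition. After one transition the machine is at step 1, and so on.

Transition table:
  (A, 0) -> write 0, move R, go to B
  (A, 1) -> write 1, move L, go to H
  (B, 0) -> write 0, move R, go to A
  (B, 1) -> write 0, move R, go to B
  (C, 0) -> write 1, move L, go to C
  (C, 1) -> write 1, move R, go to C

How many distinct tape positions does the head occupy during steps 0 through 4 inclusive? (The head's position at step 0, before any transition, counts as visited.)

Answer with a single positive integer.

Answer: 5

Derivation:
Step 1: in state A at pos -1, read 0 -> (A,0)->write 0,move R,goto B. Now: state=B, head=0, tape[-4..4]=010000010 (head:     ^)
Step 2: in state B at pos 0, read 0 -> (B,0)->write 0,move R,goto A. Now: state=A, head=1, tape[-4..4]=010000010 (head:      ^)
Step 3: in state A at pos 1, read 0 -> (A,0)->write 0,move R,goto B. Now: state=B, head=2, tape[-4..4]=010000010 (head:       ^)
Step 4: in state B at pos 2, read 0 -> (B,0)->write 0,move R,goto A. Now: state=A, head=3, tape[-4..4]=010000010 (head:        ^)
Head positions at steps 0..4: starting at -1, distinct positions visited = {-1, 0, 1, 2, 3} -> 5 position(s)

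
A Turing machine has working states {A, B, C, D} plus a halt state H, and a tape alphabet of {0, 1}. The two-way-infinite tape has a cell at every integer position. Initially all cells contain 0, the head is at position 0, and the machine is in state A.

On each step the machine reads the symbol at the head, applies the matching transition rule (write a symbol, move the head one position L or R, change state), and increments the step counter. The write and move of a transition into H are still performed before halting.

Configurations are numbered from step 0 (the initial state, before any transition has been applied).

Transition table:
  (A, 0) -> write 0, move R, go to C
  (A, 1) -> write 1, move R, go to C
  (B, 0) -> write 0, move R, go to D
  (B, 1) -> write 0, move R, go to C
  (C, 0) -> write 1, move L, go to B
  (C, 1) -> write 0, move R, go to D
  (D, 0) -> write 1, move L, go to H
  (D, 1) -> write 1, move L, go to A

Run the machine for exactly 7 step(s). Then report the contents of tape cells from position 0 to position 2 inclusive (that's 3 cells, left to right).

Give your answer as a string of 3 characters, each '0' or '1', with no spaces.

Answer: 001

Derivation:
Step 1: in state A at pos 0, read 0 -> (A,0)->write 0,move R,goto C. Now: state=C, head=1, tape[-1..2]=0000 (head:   ^)
Step 2: in state C at pos 1, read 0 -> (C,0)->write 1,move L,goto B. Now: state=B, head=0, tape[-1..2]=0010 (head:  ^)
Step 3: in state B at pos 0, read 0 -> (B,0)->write 0,move R,goto D. Now: state=D, head=1, tape[-1..2]=0010 (head:   ^)
Step 4: in state D at pos 1, read 1 -> (D,1)->write 1,move L,goto A. Now: state=A, head=0, tape[-1..2]=0010 (head:  ^)
Step 5: in state A at pos 0, read 0 -> (A,0)->write 0,move R,goto C. Now: state=C, head=1, tape[-1..2]=0010 (head:   ^)
Step 6: in state C at pos 1, read 1 -> (C,1)->write 0,move R,goto D. Now: state=D, head=2, tape[-1..3]=00000 (head:    ^)
Step 7: in state D at pos 2, read 0 -> (D,0)->write 1,move L,goto H. Now: state=H, head=1, tape[-1..3]=00010 (head:   ^)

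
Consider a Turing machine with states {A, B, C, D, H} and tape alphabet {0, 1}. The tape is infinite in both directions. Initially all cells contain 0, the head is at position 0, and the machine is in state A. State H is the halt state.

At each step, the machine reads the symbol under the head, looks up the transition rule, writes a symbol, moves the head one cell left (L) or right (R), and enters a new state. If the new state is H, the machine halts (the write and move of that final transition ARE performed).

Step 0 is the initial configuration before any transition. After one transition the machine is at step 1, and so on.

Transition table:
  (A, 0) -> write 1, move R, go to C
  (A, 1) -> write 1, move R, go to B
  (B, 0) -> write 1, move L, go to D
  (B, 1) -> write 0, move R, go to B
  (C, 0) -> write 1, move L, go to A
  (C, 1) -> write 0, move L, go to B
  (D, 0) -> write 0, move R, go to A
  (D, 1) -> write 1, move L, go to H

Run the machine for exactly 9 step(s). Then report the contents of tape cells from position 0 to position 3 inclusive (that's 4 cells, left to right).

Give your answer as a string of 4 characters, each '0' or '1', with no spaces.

Answer: 1011

Derivation:
Step 1: in state A at pos 0, read 0 -> (A,0)->write 1,move R,goto C. Now: state=C, head=1, tape[-1..2]=0100 (head:   ^)
Step 2: in state C at pos 1, read 0 -> (C,0)->write 1,move L,goto A. Now: state=A, head=0, tape[-1..2]=0110 (head:  ^)
Step 3: in state A at pos 0, read 1 -> (A,1)->write 1,move R,goto B. Now: state=B, head=1, tape[-1..2]=0110 (head:   ^)
Step 4: in state B at pos 1, read 1 -> (B,1)->write 0,move R,goto B. Now: state=B, head=2, tape[-1..3]=01000 (head:    ^)
Step 5: in state B at pos 2, read 0 -> (B,0)->write 1,move L,goto D. Now: state=D, head=1, tape[-1..3]=01010 (head:   ^)
Step 6: in state D at pos 1, read 0 -> (D,0)->write 0,move R,goto A. Now: state=A, head=2, tape[-1..3]=01010 (head:    ^)
Step 7: in state A at pos 2, read 1 -> (A,1)->write 1,move R,goto B. Now: state=B, head=3, tape[-1..4]=010100 (head:     ^)
Step 8: in state B at pos 3, read 0 -> (B,0)->write 1,move L,goto D. Now: state=D, head=2, tape[-1..4]=010110 (head:    ^)
Step 9: in state D at pos 2, read 1 -> (D,1)->write 1,move L,goto H. Now: state=H, head=1, tape[-1..4]=010110 (head:   ^)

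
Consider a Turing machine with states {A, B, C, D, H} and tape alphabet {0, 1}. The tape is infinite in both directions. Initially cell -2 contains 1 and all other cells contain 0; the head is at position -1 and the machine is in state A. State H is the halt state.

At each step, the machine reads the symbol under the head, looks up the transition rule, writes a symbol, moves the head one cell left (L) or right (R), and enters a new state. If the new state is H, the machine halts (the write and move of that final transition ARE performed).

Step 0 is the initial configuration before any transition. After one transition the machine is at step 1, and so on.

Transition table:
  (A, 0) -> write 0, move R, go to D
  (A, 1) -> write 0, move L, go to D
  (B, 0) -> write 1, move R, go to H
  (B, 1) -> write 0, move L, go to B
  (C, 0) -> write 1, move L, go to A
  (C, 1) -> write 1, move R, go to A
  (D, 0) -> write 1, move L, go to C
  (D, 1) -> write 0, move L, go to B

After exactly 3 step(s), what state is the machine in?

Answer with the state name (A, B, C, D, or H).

Answer: A

Derivation:
Step 1: in state A at pos -1, read 0 -> (A,0)->write 0,move R,goto D. Now: state=D, head=0, tape[-3..1]=01000 (head:    ^)
Step 2: in state D at pos 0, read 0 -> (D,0)->write 1,move L,goto C. Now: state=C, head=-1, tape[-3..1]=01010 (head:   ^)
Step 3: in state C at pos -1, read 0 -> (C,0)->write 1,move L,goto A. Now: state=A, head=-2, tape[-3..1]=01110 (head:  ^)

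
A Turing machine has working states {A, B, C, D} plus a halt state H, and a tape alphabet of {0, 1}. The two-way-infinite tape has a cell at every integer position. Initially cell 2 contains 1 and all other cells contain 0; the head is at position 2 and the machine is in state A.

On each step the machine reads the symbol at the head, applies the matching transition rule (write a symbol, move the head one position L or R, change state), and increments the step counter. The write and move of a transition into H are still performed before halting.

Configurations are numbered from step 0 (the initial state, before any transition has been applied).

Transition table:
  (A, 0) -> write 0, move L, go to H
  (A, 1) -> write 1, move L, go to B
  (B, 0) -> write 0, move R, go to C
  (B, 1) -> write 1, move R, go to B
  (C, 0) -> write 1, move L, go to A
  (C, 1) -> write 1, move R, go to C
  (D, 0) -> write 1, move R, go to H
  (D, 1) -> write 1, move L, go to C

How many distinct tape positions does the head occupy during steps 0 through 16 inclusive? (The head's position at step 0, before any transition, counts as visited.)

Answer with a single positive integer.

Step 1: in state A at pos 2, read 1 -> (A,1)->write 1,move L,goto B. Now: state=B, head=1, tape[0..3]=0010 (head:  ^)
Step 2: in state B at pos 1, read 0 -> (B,0)->write 0,move R,goto C. Now: state=C, head=2, tape[0..3]=0010 (head:   ^)
Step 3: in state C at pos 2, read 1 -> (C,1)->write 1,move R,goto C. Now: state=C, head=3, tape[0..4]=00100 (head:    ^)
Step 4: in state C at pos 3, read 0 -> (C,0)->write 1,move L,goto A. Now: state=A, head=2, tape[0..4]=00110 (head:   ^)
Step 5: in state A at pos 2, read 1 -> (A,1)->write 1,move L,goto B. Now: state=B, head=1, tape[0..4]=00110 (head:  ^)
Step 6: in state B at pos 1, read 0 -> (B,0)->write 0,move R,goto C. Now: state=C, head=2, tape[0..4]=00110 (head:   ^)
Step 7: in state C at pos 2, read 1 -> (C,1)->write 1,move R,goto C. Now: state=C, head=3, tape[0..4]=00110 (head:    ^)
Step 8: in state C at pos 3, read 1 -> (C,1)->write 1,move R,goto C. Now: state=C, head=4, tape[0..5]=001100 (head:     ^)
Step 9: in state C at pos 4, read 0 -> (C,0)->write 1,move L,goto A. Now: state=A, head=3, tape[0..5]=001110 (head:    ^)
Step 10: in state A at pos 3, read 1 -> (A,1)->write 1,move L,goto B. Now: state=B, head=2, tape[0..5]=001110 (head:   ^)
Step 11: in state B at pos 2, read 1 -> (B,1)->write 1,move R,goto B. Now: state=B, head=3, tape[0..5]=001110 (head:    ^)
Step 12: in state B at pos 3, read 1 -> (B,1)->write 1,move R,goto B. Now: state=B, head=4, tape[0..5]=001110 (head:     ^)
Step 13: in state B at pos 4, read 1 -> (B,1)->write 1,move R,goto B. Now: state=B, head=5, tape[0..6]=0011100 (head:      ^)
Step 14: in state B at pos 5, read 0 -> (B,0)->write 0,move R,goto C. Now: state=C, head=6, tape[0..7]=00111000 (head:       ^)
Step 15: in state C at pos 6, read 0 -> (C,0)->write 1,move L,goto A. Now: state=A, head=5, tape[0..7]=00111010 (head:      ^)
Step 16: in state A at pos 5, read 0 -> (A,0)->write 0,move L,goto H. Now: state=H, head=4, tape[0..7]=00111010 (head:     ^)
Head positions at steps 0..16: starting at 2, distinct positions visited = {1, 2, 3, 4, 5, 6} -> 6 position(s)

Answer: 6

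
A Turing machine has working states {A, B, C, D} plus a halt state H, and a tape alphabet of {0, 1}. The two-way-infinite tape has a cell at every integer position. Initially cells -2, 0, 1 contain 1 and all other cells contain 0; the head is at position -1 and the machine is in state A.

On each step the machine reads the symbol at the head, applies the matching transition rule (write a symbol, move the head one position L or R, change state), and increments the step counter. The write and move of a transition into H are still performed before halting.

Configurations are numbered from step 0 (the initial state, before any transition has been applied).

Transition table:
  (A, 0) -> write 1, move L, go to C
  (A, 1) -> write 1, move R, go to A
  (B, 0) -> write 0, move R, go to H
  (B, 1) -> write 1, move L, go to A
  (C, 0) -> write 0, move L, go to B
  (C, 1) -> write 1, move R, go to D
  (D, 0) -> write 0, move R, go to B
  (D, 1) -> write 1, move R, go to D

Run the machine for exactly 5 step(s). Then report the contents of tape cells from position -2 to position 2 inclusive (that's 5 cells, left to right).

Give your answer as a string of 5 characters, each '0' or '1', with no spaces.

Answer: 11110

Derivation:
Step 1: in state A at pos -1, read 0 -> (A,0)->write 1,move L,goto C. Now: state=C, head=-2, tape[-3..2]=011110 (head:  ^)
Step 2: in state C at pos -2, read 1 -> (C,1)->write 1,move R,goto D. Now: state=D, head=-1, tape[-3..2]=011110 (head:   ^)
Step 3: in state D at pos -1, read 1 -> (D,1)->write 1,move R,goto D. Now: state=D, head=0, tape[-3..2]=011110 (head:    ^)
Step 4: in state D at pos 0, read 1 -> (D,1)->write 1,move R,goto D. Now: state=D, head=1, tape[-3..2]=011110 (head:     ^)
Step 5: in state D at pos 1, read 1 -> (D,1)->write 1,move R,goto D. Now: state=D, head=2, tape[-3..3]=0111100 (head:      ^)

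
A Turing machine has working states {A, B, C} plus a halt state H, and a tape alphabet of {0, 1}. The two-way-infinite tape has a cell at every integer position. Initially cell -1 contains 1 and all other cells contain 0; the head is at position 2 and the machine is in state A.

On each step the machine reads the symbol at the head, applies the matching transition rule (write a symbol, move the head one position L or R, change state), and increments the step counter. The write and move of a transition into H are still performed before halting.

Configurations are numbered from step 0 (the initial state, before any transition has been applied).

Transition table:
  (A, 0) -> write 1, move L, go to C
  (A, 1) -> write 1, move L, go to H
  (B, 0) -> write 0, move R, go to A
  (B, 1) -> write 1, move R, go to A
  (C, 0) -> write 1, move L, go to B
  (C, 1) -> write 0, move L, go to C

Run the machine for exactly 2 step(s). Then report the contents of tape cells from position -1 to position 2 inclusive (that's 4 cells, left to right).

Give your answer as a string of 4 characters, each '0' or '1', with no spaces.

Step 1: in state A at pos 2, read 0 -> (A,0)->write 1,move L,goto C. Now: state=C, head=1, tape[-2..3]=010010 (head:    ^)
Step 2: in state C at pos 1, read 0 -> (C,0)->write 1,move L,goto B. Now: state=B, head=0, tape[-2..3]=010110 (head:   ^)

Answer: 1011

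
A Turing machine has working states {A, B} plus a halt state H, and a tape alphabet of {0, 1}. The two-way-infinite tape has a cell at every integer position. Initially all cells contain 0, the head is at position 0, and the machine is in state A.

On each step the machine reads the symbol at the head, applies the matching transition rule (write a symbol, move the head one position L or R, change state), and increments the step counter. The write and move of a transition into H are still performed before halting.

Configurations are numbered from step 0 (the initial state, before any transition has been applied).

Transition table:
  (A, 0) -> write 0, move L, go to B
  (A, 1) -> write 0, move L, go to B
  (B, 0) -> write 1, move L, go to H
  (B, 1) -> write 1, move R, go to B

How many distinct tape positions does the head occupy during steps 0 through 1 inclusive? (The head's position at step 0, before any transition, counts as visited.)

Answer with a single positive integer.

Answer: 2

Derivation:
Step 1: in state A at pos 0, read 0 -> (A,0)->write 0,move L,goto B. Now: state=B, head=-1, tape[-2..1]=0000 (head:  ^)
Head positions at steps 0..1: starting at 0, distinct positions visited = {-1, 0} -> 2 position(s)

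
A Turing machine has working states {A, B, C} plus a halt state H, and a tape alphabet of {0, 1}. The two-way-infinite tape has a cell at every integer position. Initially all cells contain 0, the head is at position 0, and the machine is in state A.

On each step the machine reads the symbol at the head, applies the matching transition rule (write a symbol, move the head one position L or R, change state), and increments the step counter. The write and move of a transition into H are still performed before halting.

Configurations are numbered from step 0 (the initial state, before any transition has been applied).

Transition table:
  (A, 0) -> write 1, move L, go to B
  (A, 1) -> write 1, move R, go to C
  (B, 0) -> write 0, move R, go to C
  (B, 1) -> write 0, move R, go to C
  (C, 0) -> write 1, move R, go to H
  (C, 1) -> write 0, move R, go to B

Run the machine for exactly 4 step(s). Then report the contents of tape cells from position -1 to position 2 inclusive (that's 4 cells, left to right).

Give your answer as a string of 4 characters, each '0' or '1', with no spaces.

Step 1: in state A at pos 0, read 0 -> (A,0)->write 1,move L,goto B. Now: state=B, head=-1, tape[-2..1]=0010 (head:  ^)
Step 2: in state B at pos -1, read 0 -> (B,0)->write 0,move R,goto C. Now: state=C, head=0, tape[-2..1]=0010 (head:   ^)
Step 3: in state C at pos 0, read 1 -> (C,1)->write 0,move R,goto B. Now: state=B, head=1, tape[-2..2]=00000 (head:    ^)
Step 4: in state B at pos 1, read 0 -> (B,0)->write 0,move R,goto C. Now: state=C, head=2, tape[-2..3]=000000 (head:     ^)

Answer: 0000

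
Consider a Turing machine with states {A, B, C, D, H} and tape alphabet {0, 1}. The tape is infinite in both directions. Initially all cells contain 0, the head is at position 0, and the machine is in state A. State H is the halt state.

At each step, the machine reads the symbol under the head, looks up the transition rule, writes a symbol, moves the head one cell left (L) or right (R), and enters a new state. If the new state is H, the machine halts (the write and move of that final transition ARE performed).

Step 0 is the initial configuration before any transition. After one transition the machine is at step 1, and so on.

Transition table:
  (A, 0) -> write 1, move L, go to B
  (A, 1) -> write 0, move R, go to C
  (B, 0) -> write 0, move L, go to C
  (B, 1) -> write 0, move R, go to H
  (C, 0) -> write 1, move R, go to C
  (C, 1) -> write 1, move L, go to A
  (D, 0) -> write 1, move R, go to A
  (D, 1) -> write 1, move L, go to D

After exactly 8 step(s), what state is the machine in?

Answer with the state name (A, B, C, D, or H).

Answer: B

Derivation:
Step 1: in state A at pos 0, read 0 -> (A,0)->write 1,move L,goto B. Now: state=B, head=-1, tape[-2..1]=0010 (head:  ^)
Step 2: in state B at pos -1, read 0 -> (B,0)->write 0,move L,goto C. Now: state=C, head=-2, tape[-3..1]=00010 (head:  ^)
Step 3: in state C at pos -2, read 0 -> (C,0)->write 1,move R,goto C. Now: state=C, head=-1, tape[-3..1]=01010 (head:   ^)
Step 4: in state C at pos -1, read 0 -> (C,0)->write 1,move R,goto C. Now: state=C, head=0, tape[-3..1]=01110 (head:    ^)
Step 5: in state C at pos 0, read 1 -> (C,1)->write 1,move L,goto A. Now: state=A, head=-1, tape[-3..1]=01110 (head:   ^)
Step 6: in state A at pos -1, read 1 -> (A,1)->write 0,move R,goto C. Now: state=C, head=0, tape[-3..1]=01010 (head:    ^)
Step 7: in state C at pos 0, read 1 -> (C,1)->write 1,move L,goto A. Now: state=A, head=-1, tape[-3..1]=01010 (head:   ^)
Step 8: in state A at pos -1, read 0 -> (A,0)->write 1,move L,goto B. Now: state=B, head=-2, tape[-3..1]=01110 (head:  ^)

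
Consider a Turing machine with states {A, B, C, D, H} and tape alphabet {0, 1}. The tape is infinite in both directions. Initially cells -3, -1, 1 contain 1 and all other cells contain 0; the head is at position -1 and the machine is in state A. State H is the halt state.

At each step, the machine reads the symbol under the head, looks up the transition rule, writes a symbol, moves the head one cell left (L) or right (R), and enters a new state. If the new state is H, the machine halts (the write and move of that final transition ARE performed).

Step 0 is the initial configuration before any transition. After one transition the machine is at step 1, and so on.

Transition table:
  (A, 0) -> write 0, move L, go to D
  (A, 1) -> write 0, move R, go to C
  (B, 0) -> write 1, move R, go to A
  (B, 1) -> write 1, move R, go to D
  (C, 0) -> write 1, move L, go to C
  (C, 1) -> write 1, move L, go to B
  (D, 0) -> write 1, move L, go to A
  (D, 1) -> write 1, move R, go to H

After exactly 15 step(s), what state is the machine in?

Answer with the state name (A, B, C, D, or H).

Step 1: in state A at pos -1, read 1 -> (A,1)->write 0,move R,goto C. Now: state=C, head=0, tape[-4..2]=0100010 (head:     ^)
Step 2: in state C at pos 0, read 0 -> (C,0)->write 1,move L,goto C. Now: state=C, head=-1, tape[-4..2]=0100110 (head:    ^)
Step 3: in state C at pos -1, read 0 -> (C,0)->write 1,move L,goto C. Now: state=C, head=-2, tape[-4..2]=0101110 (head:   ^)
Step 4: in state C at pos -2, read 0 -> (C,0)->write 1,move L,goto C. Now: state=C, head=-3, tape[-4..2]=0111110 (head:  ^)
Step 5: in state C at pos -3, read 1 -> (C,1)->write 1,move L,goto B. Now: state=B, head=-4, tape[-5..2]=00111110 (head:  ^)
Step 6: in state B at pos -4, read 0 -> (B,0)->write 1,move R,goto A. Now: state=A, head=-3, tape[-5..2]=01111110 (head:   ^)
Step 7: in state A at pos -3, read 1 -> (A,1)->write 0,move R,goto C. Now: state=C, head=-2, tape[-5..2]=01011110 (head:    ^)
Step 8: in state C at pos -2, read 1 -> (C,1)->write 1,move L,goto B. Now: state=B, head=-3, tape[-5..2]=01011110 (head:   ^)
Step 9: in state B at pos -3, read 0 -> (B,0)->write 1,move R,goto A. Now: state=A, head=-2, tape[-5..2]=01111110 (head:    ^)
Step 10: in state A at pos -2, read 1 -> (A,1)->write 0,move R,goto C. Now: state=C, head=-1, tape[-5..2]=01101110 (head:     ^)
Step 11: in state C at pos -1, read 1 -> (C,1)->write 1,move L,goto B. Now: state=B, head=-2, tape[-5..2]=01101110 (head:    ^)
Step 12: in state B at pos -2, read 0 -> (B,0)->write 1,move R,goto A. Now: state=A, head=-1, tape[-5..2]=01111110 (head:     ^)
Step 13: in state A at pos -1, read 1 -> (A,1)->write 0,move R,goto C. Now: state=C, head=0, tape[-5..2]=01110110 (head:      ^)
Step 14: in state C at pos 0, read 1 -> (C,1)->write 1,move L,goto B. Now: state=B, head=-1, tape[-5..2]=01110110 (head:     ^)
Step 15: in state B at pos -1, read 0 -> (B,0)->write 1,move R,goto A. Now: state=A, head=0, tape[-5..2]=01111110 (head:      ^)

Answer: A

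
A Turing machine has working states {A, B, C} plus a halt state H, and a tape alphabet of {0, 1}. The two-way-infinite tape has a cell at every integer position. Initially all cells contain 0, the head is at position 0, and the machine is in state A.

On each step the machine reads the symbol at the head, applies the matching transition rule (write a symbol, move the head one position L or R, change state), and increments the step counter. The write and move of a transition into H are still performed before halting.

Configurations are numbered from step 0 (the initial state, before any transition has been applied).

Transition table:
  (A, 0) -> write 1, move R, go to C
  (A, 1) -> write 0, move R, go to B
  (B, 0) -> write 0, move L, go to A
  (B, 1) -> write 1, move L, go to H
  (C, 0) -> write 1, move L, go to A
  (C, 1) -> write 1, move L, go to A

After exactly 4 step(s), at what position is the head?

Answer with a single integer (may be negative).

Answer: 0

Derivation:
Step 1: in state A at pos 0, read 0 -> (A,0)->write 1,move R,goto C. Now: state=C, head=1, tape[-1..2]=0100 (head:   ^)
Step 2: in state C at pos 1, read 0 -> (C,0)->write 1,move L,goto A. Now: state=A, head=0, tape[-1..2]=0110 (head:  ^)
Step 3: in state A at pos 0, read 1 -> (A,1)->write 0,move R,goto B. Now: state=B, head=1, tape[-1..2]=0010 (head:   ^)
Step 4: in state B at pos 1, read 1 -> (B,1)->write 1,move L,goto H. Now: state=H, head=0, tape[-1..2]=0010 (head:  ^)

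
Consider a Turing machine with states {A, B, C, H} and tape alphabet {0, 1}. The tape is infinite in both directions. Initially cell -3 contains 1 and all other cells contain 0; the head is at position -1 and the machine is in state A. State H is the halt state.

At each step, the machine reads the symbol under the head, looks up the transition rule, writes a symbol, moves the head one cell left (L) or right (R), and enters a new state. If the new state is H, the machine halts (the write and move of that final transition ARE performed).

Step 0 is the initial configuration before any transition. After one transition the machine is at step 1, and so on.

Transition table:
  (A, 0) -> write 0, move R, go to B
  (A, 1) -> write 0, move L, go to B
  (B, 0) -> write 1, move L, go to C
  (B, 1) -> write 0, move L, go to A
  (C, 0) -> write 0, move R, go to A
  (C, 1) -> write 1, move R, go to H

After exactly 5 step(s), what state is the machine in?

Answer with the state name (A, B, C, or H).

Answer: C

Derivation:
Step 1: in state A at pos -1, read 0 -> (A,0)->write 0,move R,goto B. Now: state=B, head=0, tape[-4..1]=010000 (head:     ^)
Step 2: in state B at pos 0, read 0 -> (B,0)->write 1,move L,goto C. Now: state=C, head=-1, tape[-4..1]=010010 (head:    ^)
Step 3: in state C at pos -1, read 0 -> (C,0)->write 0,move R,goto A. Now: state=A, head=0, tape[-4..1]=010010 (head:     ^)
Step 4: in state A at pos 0, read 1 -> (A,1)->write 0,move L,goto B. Now: state=B, head=-1, tape[-4..1]=010000 (head:    ^)
Step 5: in state B at pos -1, read 0 -> (B,0)->write 1,move L,goto C. Now: state=C, head=-2, tape[-4..1]=010100 (head:   ^)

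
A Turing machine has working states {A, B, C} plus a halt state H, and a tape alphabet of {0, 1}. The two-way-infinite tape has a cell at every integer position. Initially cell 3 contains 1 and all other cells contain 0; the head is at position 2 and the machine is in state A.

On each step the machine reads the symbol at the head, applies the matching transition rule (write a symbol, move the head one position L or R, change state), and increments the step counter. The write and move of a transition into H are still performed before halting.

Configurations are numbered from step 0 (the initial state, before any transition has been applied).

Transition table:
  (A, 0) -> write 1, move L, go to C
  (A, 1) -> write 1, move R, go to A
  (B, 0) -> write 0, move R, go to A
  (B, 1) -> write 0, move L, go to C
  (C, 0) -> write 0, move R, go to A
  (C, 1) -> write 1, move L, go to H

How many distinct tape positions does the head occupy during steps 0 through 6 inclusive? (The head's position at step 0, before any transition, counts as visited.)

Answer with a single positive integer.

Step 1: in state A at pos 2, read 0 -> (A,0)->write 1,move L,goto C. Now: state=C, head=1, tape[0..4]=00110 (head:  ^)
Step 2: in state C at pos 1, read 0 -> (C,0)->write 0,move R,goto A. Now: state=A, head=2, tape[0..4]=00110 (head:   ^)
Step 3: in state A at pos 2, read 1 -> (A,1)->write 1,move R,goto A. Now: state=A, head=3, tape[0..4]=00110 (head:    ^)
Step 4: in state A at pos 3, read 1 -> (A,1)->write 1,move R,goto A. Now: state=A, head=4, tape[0..5]=001100 (head:     ^)
Step 5: in state A at pos 4, read 0 -> (A,0)->write 1,move L,goto C. Now: state=C, head=3, tape[0..5]=001110 (head:    ^)
Step 6: in state C at pos 3, read 1 -> (C,1)->write 1,move L,goto H. Now: state=H, head=2, tape[0..5]=001110 (head:   ^)
Head positions at steps 0..6: starting at 2, distinct positions visited = {1, 2, 3, 4} -> 4 position(s)

Answer: 4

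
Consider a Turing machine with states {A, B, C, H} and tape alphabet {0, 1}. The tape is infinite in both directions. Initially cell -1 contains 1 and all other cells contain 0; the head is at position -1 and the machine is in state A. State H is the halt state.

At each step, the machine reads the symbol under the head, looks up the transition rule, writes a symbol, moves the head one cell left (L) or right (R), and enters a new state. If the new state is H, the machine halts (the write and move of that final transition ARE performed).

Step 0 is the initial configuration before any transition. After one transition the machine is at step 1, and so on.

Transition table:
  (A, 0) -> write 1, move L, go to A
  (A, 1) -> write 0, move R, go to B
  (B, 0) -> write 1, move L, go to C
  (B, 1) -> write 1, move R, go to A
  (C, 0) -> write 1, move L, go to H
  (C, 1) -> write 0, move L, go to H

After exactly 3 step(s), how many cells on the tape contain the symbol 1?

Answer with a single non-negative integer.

Answer: 2

Derivation:
Step 1: in state A at pos -1, read 1 -> (A,1)->write 0,move R,goto B. Now: state=B, head=0, tape[-2..1]=0000 (head:   ^)
Step 2: in state B at pos 0, read 0 -> (B,0)->write 1,move L,goto C. Now: state=C, head=-1, tape[-2..1]=0010 (head:  ^)
Step 3: in state C at pos -1, read 0 -> (C,0)->write 1,move L,goto H. Now: state=H, head=-2, tape[-3..1]=00110 (head:  ^)
Cells containing 1 after step 3: {-1, 0} -> 2 cell(s)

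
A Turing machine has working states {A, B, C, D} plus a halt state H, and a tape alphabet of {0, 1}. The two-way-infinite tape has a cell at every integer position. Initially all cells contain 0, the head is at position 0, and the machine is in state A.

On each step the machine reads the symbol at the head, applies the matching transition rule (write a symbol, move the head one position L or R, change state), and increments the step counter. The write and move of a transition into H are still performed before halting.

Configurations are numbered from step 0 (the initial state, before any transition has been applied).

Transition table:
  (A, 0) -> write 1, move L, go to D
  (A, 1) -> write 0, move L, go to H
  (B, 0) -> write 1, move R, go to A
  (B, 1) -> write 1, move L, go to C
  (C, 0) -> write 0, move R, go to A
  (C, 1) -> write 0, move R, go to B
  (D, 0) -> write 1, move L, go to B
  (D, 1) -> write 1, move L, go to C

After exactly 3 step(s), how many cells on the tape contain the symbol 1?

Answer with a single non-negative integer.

Answer: 3

Derivation:
Step 1: in state A at pos 0, read 0 -> (A,0)->write 1,move L,goto D. Now: state=D, head=-1, tape[-2..1]=0010 (head:  ^)
Step 2: in state D at pos -1, read 0 -> (D,0)->write 1,move L,goto B. Now: state=B, head=-2, tape[-3..1]=00110 (head:  ^)
Step 3: in state B at pos -2, read 0 -> (B,0)->write 1,move R,goto A. Now: state=A, head=-1, tape[-3..1]=01110 (head:   ^)
Cells containing 1 after step 3: {-2, -1, 0} -> 3 cell(s)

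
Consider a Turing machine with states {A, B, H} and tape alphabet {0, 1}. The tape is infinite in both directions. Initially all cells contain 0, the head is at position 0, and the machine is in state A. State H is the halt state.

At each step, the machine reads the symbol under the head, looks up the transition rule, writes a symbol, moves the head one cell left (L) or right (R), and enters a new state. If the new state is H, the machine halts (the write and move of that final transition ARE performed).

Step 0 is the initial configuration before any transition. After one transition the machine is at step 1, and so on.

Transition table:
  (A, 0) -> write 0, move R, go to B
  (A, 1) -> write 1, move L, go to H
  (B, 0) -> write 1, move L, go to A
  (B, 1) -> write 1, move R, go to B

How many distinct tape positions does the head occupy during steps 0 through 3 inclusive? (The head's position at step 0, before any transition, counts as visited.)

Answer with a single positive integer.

Answer: 2

Derivation:
Step 1: in state A at pos 0, read 0 -> (A,0)->write 0,move R,goto B. Now: state=B, head=1, tape[-1..2]=0000 (head:   ^)
Step 2: in state B at pos 1, read 0 -> (B,0)->write 1,move L,goto A. Now: state=A, head=0, tape[-1..2]=0010 (head:  ^)
Step 3: in state A at pos 0, read 0 -> (A,0)->write 0,move R,goto B. Now: state=B, head=1, tape[-1..2]=0010 (head:   ^)
Head positions at steps 0..3: starting at 0, distinct positions visited = {0, 1} -> 2 position(s)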